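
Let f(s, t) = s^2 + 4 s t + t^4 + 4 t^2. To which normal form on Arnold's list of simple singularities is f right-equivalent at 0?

The Hessian of f at 0 is [[2, 4], [4, 8]] with rank 1, so corank 1. A Groebner basis of the Jacobian ideal J(f) in C{s,t} is {t^3, s + 2*t}; counting standard monomials gives mu = 3. Corank 1: A-series; mu = 3 gives A_3.

A_3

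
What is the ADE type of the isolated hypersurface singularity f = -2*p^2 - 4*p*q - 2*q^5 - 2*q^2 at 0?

The Hessian of f at 0 has rank 1. Corank 1: A-series; mu = 4 gives A_4.

A4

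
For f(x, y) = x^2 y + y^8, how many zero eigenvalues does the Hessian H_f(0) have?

2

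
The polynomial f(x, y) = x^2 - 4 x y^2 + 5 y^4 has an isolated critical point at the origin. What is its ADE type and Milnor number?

Type A_{3}, Milnor number mu = 3.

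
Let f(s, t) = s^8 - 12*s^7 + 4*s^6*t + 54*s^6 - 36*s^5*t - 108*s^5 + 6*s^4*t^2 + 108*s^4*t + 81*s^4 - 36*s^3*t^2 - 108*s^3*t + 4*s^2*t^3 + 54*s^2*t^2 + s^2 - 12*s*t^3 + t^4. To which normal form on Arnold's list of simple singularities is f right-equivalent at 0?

The Hessian of f at 0 is [[2, 0], [0, 0]] with rank 1, so corank 1. A Groebner basis of the Jacobian ideal J(f) in C{s,t} is {t^3, s}; counting standard monomials gives mu = 3. Corank 1: A-series; mu = 3 gives A_3.

A3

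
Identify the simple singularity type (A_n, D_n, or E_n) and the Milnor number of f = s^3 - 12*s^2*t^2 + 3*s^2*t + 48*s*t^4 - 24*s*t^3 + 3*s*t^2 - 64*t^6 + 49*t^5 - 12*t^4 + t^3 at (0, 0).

The Hessian of f at 0 has rank 0. Corank 2; j^3 = (s + t)^3 is a perfect cube, so E-series; the 5-jet and mu = 8 give E_8.

Type E_{8}, Milnor number mu = 8.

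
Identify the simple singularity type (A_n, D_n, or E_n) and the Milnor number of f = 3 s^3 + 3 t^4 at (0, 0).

Type E_{6}, Milnor number mu = 6.

The Hessian of f at 0 is [[0, 0], [0, 0]] with rank 0, so corank 2. A Groebner basis of the Jacobian ideal J(f) in C{s,t} is {t^3, s^2}; counting standard monomials gives mu = 6. Corank 2; j^3 = 3*s^3 is a perfect cube, so E-series; the 4-jet and mu = 6 give E_6.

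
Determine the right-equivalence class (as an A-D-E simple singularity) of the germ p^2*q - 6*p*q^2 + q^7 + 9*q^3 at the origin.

D8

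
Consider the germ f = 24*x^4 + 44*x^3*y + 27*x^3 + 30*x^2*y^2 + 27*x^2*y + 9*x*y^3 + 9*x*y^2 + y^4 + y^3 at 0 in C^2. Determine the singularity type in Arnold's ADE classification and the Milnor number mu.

Type E_{7}, Milnor number mu = 7.

The Hessian of f at 0 has rank 0. Corank 2; j^3 = (3*x + y)^3 is a perfect cube, so E-series; the 4-jet and mu = 7 give E_7.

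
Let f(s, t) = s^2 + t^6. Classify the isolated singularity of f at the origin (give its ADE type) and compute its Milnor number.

The Hessian of f at 0 is [[2, 0], [0, 0]] with rank 1, so corank 1. A Groebner basis of the Jacobian ideal J(f) in C{s,t} is {t^5, s}; counting standard monomials gives mu = 5. Corank 1: A-series; mu = 5 gives A_5.

Type A5, Milnor number mu = 5.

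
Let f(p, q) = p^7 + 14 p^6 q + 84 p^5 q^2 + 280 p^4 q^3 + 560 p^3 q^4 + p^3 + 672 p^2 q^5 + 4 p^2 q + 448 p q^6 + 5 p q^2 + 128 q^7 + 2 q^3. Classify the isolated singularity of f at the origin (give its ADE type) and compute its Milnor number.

The Hessian of f at 0 is [[0, 0], [0, 0]] with rank 0, so corank 2. A Groebner basis of the Jacobian ideal J(f) in C{p,q} is {-p*q/7 + q^6 - q^2/7, p*q^2 + q^3, p^2 + 3*p*q + 2*q^2}; counting standard monomials gives mu = 8. Corank 2; j^3 = (p + q)^2*(p + 2*q) has shape L^2 M (L != M), so D-series; mu = 8 gives D_8.

Type D_8, Milnor number mu = 8.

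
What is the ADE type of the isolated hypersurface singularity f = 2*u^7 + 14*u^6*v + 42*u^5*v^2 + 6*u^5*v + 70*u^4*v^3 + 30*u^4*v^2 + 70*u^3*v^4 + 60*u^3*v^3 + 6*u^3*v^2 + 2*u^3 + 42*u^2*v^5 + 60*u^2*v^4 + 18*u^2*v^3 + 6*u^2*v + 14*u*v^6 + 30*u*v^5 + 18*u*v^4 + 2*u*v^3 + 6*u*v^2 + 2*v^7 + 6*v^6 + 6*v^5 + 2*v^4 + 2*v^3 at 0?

The Hessian of f at 0 has rank 0. Corank 2; j^3 = 2*(u + v)^3 is a perfect cube, so E-series; the 4-jet and mu = 7 give E_7.

E_7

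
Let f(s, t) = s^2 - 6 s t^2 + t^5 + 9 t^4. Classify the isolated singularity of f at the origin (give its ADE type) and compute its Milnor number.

The Hessian of f at 0 has rank 1. Corank 1: A-series; mu = 4 gives A_4.

Type A_{4}, Milnor number mu = 4.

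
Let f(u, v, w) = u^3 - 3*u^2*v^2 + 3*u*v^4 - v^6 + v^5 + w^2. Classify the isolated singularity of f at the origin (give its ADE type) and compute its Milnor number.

Type E8, Milnor number mu = 8.

The Hessian of f at 0 has rank 1. Corank 2; j^3 = u^3 is a perfect cube, so E-series; the 5-jet and mu = 8 give E_8.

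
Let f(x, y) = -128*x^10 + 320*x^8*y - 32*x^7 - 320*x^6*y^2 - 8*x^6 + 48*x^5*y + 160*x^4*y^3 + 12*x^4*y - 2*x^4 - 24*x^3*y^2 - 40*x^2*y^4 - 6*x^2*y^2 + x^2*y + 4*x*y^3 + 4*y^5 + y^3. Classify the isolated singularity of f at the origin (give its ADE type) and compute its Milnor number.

The Hessian of f at 0 has rank 0. Corank 2; j^3 = y*(x^2 + y^2) splits into three distinct lines over C (the quadratic factor has nonzero discriminant), so D_4.

Type D_4, Milnor number mu = 4.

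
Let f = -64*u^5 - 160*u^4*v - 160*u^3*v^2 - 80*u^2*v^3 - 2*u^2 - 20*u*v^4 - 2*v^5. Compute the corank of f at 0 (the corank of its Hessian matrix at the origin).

1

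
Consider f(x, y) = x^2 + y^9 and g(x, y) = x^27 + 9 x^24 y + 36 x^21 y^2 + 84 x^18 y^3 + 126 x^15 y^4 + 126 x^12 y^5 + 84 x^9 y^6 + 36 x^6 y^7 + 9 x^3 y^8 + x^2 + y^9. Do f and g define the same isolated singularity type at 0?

Yes.

The Hessian of f at 0 has rank 1. Corank 1: A-series; mu = 8 gives A_8. The Hessian of g at 0 has rank 1. Corank 1: A-series; mu = 8 gives A_8. Both have type A_8, hence right-equivalent.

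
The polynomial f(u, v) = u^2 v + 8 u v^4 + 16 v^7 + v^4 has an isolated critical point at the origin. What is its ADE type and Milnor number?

Type D_5, Milnor number mu = 5.

The Hessian of f at 0 has rank 0. Corank 2; j^3 = u^2*v has shape L^2 M (L != M), so D-series; mu = 5 gives D_5.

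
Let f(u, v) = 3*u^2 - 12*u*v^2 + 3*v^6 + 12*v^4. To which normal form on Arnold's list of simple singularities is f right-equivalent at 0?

The Hessian of f at 0 is [[6, 0], [0, 0]] with rank 1, so corank 1. A Groebner basis of the Jacobian ideal J(f) in C{u,v} is {u^3, u^2*v, -u/2 + v^2}; counting standard monomials gives mu = 5. Corank 1: A-series; mu = 5 gives A_5.

A5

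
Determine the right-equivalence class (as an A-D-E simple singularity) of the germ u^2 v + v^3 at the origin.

D_{4}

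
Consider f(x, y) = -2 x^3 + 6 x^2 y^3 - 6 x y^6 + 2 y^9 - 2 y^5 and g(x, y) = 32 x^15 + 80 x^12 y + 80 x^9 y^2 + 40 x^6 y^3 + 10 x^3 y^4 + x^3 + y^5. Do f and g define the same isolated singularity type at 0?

The Hessian of f at 0 is [[0, 0], [0, 0]] with rank 0, so corank 2. A Groebner basis of the Jacobian ideal J(f) in C{x,y} is {-x^2/2 + x*y^3, y^4, x^3, x^2*y}; counting standard monomials gives mu = 8. Corank 2; j^3 = -2*x^3 is a perfect cube, so E-series; the 5-jet and mu = 8 give E_8. The Hessian of g at 0 is [[0, 0], [0, 0]] with rank 0, so corank 2. A Groebner basis of the Jacobian ideal J(g) in C{x,y} is {y^4, x^2}; counting standard monomials gives mu = 8. Corank 2; j^3 = x^3 is a perfect cube, so E-series; the 5-jet and mu = 8 give E_8. Both have type E_8, hence right-equivalent.

Yes.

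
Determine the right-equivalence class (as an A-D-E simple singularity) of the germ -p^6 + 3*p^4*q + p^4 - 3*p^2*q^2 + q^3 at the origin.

The Hessian of f at 0 is [[0, 0], [0, 0]] with rank 0, so corank 2. A Groebner basis of the Jacobian ideal J(f) in C{p,q} is {p^3, p^2*q - q^2/2, p*q^2, q^3}; counting standard monomials gives mu = 6. Corank 2; j^3 = q^3 is a perfect cube, so E-series; the 4-jet and mu = 6 give E_6.

E_{6}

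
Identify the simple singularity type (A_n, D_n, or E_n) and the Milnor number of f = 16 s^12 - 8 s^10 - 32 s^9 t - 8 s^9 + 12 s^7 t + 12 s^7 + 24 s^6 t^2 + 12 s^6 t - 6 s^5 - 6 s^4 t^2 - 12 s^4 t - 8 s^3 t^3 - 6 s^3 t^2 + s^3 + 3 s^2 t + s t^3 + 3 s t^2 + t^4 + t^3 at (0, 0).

The Hessian of f at 0 is [[0, 0], [0, 0]] with rank 0, so corank 2. A Groebner basis of the Jacobian ideal J(f) in C{s,t} is {s^3 + 3*s^2*t + 6*s^2 + 12*s*t + 6*t^2, -3*s^2 + s*t^2 - 6*s*t - 3*t^2, 3*s^2 + 6*s*t + t^3 + 3*t^2}; counting standard monomials gives mu = 7. Corank 2; j^3 = (s + t)^3 is a perfect cube, so E-series; the 4-jet and mu = 7 give E_7.

Type E7, Milnor number mu = 7.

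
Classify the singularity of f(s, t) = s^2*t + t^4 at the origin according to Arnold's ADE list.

D_{5}

The Hessian of f at 0 has rank 0. Corank 2; j^3 = s^2*t has shape L^2 M (L != M), so D-series; mu = 5 gives D_5.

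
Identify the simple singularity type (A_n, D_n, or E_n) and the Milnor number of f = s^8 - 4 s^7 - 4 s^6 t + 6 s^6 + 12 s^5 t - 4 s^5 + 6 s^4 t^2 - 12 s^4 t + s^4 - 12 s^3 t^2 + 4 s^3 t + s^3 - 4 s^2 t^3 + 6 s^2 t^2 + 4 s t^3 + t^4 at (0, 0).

Type E6, Milnor number mu = 6.

The Hessian of f at 0 has rank 0. Corank 2; j^3 = s^3 is a perfect cube, so E-series; the 4-jet and mu = 6 give E_6.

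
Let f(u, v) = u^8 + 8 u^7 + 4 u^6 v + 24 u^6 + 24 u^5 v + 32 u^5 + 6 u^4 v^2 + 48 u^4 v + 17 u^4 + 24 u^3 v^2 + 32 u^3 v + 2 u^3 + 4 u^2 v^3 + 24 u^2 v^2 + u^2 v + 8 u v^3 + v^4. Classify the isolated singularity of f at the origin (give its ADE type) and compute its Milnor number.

Type D_{5}, Milnor number mu = 5.

The Hessian of f at 0 has rank 0. Corank 2; j^3 = u^2*(2*u + v) has shape L^2 M (L != M), so D-series; mu = 5 gives D_5.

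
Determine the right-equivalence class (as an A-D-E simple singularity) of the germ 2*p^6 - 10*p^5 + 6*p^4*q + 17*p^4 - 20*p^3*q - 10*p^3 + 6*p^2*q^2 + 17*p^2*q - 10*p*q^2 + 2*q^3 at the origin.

D4

The Hessian of f at 0 has rank 0. Corank 2; j^3 = -(2*p - q)*(5*p^2 - 6*p*q + 2*q^2) splits into three distinct lines over C (the quadratic factor has nonzero discriminant), so D_4.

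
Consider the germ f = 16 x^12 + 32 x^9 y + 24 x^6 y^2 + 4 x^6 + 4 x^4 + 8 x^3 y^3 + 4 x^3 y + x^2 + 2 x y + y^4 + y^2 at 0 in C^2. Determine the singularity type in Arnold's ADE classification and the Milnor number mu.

Type A3, Milnor number mu = 3.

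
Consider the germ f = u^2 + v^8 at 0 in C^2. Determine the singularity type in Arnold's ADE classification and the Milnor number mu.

Type A_7, Milnor number mu = 7.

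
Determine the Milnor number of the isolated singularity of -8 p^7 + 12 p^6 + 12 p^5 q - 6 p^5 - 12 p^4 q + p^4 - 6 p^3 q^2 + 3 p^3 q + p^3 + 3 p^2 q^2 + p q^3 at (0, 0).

7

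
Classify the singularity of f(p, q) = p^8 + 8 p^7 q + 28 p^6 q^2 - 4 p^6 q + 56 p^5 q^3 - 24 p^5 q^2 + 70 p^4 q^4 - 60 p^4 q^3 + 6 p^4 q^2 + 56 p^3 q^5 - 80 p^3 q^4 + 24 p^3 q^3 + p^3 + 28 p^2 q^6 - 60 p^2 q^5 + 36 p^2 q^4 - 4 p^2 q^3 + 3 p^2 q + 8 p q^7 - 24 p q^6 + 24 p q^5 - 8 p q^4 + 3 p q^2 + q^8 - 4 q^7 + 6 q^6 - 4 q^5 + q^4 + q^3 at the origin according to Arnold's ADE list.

E_{6}

The Hessian of f at 0 has rank 0. Corank 2; j^3 = (p + q)^3 is a perfect cube, so E-series; the 4-jet and mu = 6 give E_6.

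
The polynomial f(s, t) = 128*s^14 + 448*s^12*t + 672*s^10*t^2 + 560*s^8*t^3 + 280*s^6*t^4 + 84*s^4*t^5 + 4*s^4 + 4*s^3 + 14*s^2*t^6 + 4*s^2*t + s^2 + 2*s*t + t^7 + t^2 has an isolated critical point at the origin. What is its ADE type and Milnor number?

Type A_6, Milnor number mu = 6.

The Hessian of f at 0 is [[2, 2], [2, 2]] with rank 1, so corank 1. A Groebner basis of the Jacobian ideal J(f) in C{s,t} is {7*s*t/6 - 5*s/24 + t^4 + 2*t^3/3 + 3*t^2/4 - 5*t/24, s*t^2 - 2*s*t/3 + s/12 + t^3/3 - t^2/2 + t/12, s^2 + s/2 + t/2}; counting standard monomials gives mu = 6. Corank 1: A-series; mu = 6 gives A_6.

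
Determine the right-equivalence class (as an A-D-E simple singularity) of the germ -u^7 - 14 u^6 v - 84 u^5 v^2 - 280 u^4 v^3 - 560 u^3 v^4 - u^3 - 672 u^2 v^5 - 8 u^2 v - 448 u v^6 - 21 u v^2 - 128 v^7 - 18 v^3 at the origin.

D_8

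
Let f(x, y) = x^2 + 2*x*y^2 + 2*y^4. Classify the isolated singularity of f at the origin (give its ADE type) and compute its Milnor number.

Type A_3, Milnor number mu = 3.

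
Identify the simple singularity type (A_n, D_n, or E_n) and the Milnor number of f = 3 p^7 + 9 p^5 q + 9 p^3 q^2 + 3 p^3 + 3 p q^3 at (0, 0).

The Hessian of f at 0 is [[0, 0], [0, 0]] with rank 0, so corank 2. A Groebner basis of the Jacobian ideal J(f) in C{p,q} is {p^3, p*q^2, 3*p^2 + q^3}; counting standard monomials gives mu = 7. Corank 2; j^3 = 3*p^3 is a perfect cube, so E-series; the 4-jet and mu = 7 give E_7.

Type E7, Milnor number mu = 7.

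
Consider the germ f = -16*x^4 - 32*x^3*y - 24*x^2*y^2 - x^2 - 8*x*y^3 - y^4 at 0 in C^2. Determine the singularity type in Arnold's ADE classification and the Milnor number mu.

Type A_{3}, Milnor number mu = 3.

The Hessian of f at 0 is [[-2, 0], [0, 0]] with rank 1, so corank 1. A Groebner basis of the Jacobian ideal J(f) in C{x,y} is {y^3, x}; counting standard monomials gives mu = 3. Corank 1: A-series; mu = 3 gives A_3.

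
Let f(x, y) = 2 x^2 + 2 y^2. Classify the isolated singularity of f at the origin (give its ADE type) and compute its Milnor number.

Type A_1, Milnor number mu = 1.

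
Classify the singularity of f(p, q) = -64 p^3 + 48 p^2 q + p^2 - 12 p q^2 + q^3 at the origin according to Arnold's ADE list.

The Hessian of f at 0 is [[2, 0], [0, 0]] with rank 1, so corank 1. A Groebner basis of the Jacobian ideal J(f) in C{p,q} is {q^2, p}; counting standard monomials gives mu = 2. Corank 1: A-series; mu = 2 gives A_2.

A_{2}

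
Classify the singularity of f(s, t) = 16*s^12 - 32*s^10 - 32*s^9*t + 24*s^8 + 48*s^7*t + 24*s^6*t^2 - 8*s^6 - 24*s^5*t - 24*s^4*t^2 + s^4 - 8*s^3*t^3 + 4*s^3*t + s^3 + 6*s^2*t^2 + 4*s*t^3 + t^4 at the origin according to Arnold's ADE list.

The Hessian of f at 0 is [[0, 0], [0, 0]] with rank 0, so corank 2. A Groebner basis of the Jacobian ideal J(f) in C{s,t} is {t^4, s*t^2 + t^3/3, s^2}; counting standard monomials gives mu = 6. Corank 2; j^3 = s^3 is a perfect cube, so E-series; the 4-jet and mu = 6 give E_6.

E_{6}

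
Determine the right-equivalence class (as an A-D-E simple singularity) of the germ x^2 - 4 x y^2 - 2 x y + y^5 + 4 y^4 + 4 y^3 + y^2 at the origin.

A4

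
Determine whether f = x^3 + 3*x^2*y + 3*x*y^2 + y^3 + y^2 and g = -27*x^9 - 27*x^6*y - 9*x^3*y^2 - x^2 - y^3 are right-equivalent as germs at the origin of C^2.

Yes.

The Hessian of f at 0 is [[0, 0], [0, 2]] with rank 1, so corank 1. A Groebner basis of the Jacobian ideal J(f) in C{x,y} is {x^2, y}; counting standard monomials gives mu = 2. Corank 1: A-series; mu = 2 gives A_2. The Hessian of g at 0 is [[-2, 0], [0, 0]] with rank 1, so corank 1. A Groebner basis of the Jacobian ideal J(g) in C{x,y} is {y^2, x}; counting standard monomials gives mu = 2. Corank 1: A-series; mu = 2 gives A_2. Both have type A_2, hence right-equivalent.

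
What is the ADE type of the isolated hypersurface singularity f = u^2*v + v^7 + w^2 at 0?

D_{8}

The Hessian of f at 0 has rank 1. Corank 2; j^3 = u^2*v has shape L^2 M (L != M), so D-series; mu = 8 gives D_8.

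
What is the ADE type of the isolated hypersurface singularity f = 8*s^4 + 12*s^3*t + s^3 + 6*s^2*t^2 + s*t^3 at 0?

E_7

The Hessian of f at 0 is [[0, 0], [0, 0]] with rank 0, so corank 2. A Groebner basis of the Jacobian ideal J(f) in C{s,t} is {3*s^2/4 + t^4 + t^3/4, s^3, s^2*t - s^2/4 - t^3/12, s^2 + s*t^2 + t^3/3}; counting standard monomials gives mu = 7. Corank 2; j^3 = s^3 is a perfect cube, so E-series; the 4-jet and mu = 7 give E_7.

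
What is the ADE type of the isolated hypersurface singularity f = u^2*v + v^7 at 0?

The Hessian of f at 0 is [[0, 0], [0, 0]] with rank 0, so corank 2. A Groebner basis of the Jacobian ideal J(f) in C{u,v} is {u^2/7 + v^6, u^3, u*v}; counting standard monomials gives mu = 8. Corank 2; j^3 = u^2*v has shape L^2 M (L != M), so D-series; mu = 8 gives D_8.

D_8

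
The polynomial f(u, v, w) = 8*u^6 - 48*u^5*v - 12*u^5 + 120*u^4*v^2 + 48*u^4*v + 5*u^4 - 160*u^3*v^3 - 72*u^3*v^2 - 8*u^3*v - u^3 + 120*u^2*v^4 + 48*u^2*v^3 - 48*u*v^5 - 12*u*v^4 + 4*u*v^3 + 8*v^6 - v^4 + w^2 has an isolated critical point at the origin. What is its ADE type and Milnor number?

Type E6, Milnor number mu = 6.

The Hessian of f at 0 is [[0, 0, 0], [0, 0, 0], [0, 0, 2]] with rank 1, so corank 2. A Groebner basis of the Jacobian ideal J(f) in C{u,v,w} is {u^3, u^2*v, -u^2/4 + u*v^2, -3*u^2/4 + v^3, w}; counting standard monomials gives mu = 6. Corank 2; j^3 = -u^3 is a perfect cube, so E-series; the 4-jet and mu = 6 give E_6.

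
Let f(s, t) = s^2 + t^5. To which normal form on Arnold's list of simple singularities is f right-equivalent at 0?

The Hessian of f at 0 has rank 1. Corank 1: A-series; mu = 4 gives A_4.

A_4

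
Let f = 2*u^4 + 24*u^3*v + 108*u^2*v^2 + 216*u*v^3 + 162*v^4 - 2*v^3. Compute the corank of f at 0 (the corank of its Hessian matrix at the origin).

2

The Hessian at 0 is [[0, 0], [0, 0]] of rank 0; hence corank 2.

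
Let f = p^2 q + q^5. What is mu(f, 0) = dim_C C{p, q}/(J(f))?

6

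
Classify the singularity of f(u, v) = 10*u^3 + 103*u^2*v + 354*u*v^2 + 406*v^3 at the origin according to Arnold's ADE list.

The Hessian of f at 0 has rank 0. Corank 2; j^3 = (2*u + 7*v)*(5*u^2 + 34*u*v + 58*v^2) splits into three distinct lines over C (the quadratic factor has nonzero discriminant), so D_4.

D_{4}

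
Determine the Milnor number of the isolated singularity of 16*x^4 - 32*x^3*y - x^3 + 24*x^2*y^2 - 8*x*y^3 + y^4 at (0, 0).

6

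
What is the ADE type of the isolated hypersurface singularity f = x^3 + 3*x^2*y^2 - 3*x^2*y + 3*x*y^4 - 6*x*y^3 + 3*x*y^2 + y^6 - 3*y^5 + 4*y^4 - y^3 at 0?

E_6

The Hessian of f at 0 has rank 0. Corank 2; j^3 = (x - y)^3 is a perfect cube, so E-series; the 4-jet and mu = 6 give E_6.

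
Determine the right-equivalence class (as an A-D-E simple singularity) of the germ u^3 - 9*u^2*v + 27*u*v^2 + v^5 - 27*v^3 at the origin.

E_8

The Hessian of f at 0 has rank 0. Corank 2; j^3 = (u - 3*v)^3 is a perfect cube, so E-series; the 5-jet and mu = 8 give E_8.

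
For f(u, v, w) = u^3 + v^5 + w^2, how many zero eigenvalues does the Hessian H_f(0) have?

Hessian at 0 has rank 1.

2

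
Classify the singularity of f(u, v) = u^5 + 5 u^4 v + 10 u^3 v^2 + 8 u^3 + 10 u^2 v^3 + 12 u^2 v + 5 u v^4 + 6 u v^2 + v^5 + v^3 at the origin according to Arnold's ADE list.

E8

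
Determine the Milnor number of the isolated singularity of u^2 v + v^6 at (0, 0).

7

The Hessian of f at 0 has rank 0. Corank 2; j^3 = u^2*v has shape L^2 M (L != M), so D-series; mu = 7 gives D_7.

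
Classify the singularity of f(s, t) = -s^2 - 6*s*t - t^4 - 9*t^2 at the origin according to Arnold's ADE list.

A3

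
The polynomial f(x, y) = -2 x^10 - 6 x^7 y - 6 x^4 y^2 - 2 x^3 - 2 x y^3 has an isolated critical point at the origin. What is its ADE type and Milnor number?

Type E_{7}, Milnor number mu = 7.

The Hessian of f at 0 has rank 0. Corank 2; j^3 = -2*x^3 is a perfect cube, so E-series; the 4-jet and mu = 7 give E_7.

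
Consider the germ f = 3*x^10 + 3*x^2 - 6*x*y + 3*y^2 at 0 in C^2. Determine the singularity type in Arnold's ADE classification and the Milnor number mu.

Type A9, Milnor number mu = 9.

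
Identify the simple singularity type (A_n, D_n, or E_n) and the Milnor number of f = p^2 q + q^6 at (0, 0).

Type D_{7}, Milnor number mu = 7.

The Hessian of f at 0 has rank 0. Corank 2; j^3 = p^2*q has shape L^2 M (L != M), so D-series; mu = 7 gives D_7.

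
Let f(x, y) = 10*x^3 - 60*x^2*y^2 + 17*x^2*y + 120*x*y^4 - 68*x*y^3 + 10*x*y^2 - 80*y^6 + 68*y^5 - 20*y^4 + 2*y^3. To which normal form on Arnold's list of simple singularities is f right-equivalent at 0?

The Hessian of f at 0 is [[0, 0], [0, 0]] with rank 0, so corank 2. A Groebner basis of the Jacobian ideal J(f) in C{x,y} is {y^3, x^2 - 2*y^2/11, x*y + 5*y^2/11}; counting standard monomials gives mu = 4. Corank 2; j^3 = (2*x + y)*(5*x^2 + 6*x*y + 2*y^2) splits into three distinct lines over C (the quadratic factor has nonzero discriminant), so D_4.

D4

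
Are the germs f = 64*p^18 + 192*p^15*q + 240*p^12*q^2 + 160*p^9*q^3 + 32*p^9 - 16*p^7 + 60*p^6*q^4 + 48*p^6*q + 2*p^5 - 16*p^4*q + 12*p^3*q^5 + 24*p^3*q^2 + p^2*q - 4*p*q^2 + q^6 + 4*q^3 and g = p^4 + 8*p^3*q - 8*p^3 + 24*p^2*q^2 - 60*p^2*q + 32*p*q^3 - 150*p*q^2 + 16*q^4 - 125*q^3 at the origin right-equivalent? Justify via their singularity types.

No.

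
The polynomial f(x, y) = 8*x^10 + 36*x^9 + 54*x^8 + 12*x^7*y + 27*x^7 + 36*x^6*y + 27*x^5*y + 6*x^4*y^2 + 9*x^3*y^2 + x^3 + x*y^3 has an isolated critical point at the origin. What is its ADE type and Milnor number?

Type E7, Milnor number mu = 7.

The Hessian of f at 0 is [[0, 0], [0, 0]] with rank 0, so corank 2. A Groebner basis of the Jacobian ideal J(f) in C{x,y} is {x^3, x*y^2, 3*x^2 + y^3}; counting standard monomials gives mu = 7. Corank 2; j^3 = x^3 is a perfect cube, so E-series; the 4-jet and mu = 7 give E_7.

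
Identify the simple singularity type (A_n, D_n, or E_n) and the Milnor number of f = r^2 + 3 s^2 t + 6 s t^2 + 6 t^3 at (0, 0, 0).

The Hessian of f at 0 has rank 1. Corank 2; j^3 = 3*t*(s^2 + 2*s*t + 2*t^2) splits into three distinct lines over C (the quadratic factor has nonzero discriminant), so D_4.

Type D_{4}, Milnor number mu = 4.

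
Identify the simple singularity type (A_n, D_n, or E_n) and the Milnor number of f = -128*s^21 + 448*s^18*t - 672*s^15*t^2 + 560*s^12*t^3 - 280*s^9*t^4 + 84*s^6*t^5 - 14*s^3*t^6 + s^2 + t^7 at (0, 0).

Type A_6, Milnor number mu = 6.

The Hessian of f at 0 is [[2, 0], [0, 0]] with rank 1, so corank 1. A Groebner basis of the Jacobian ideal J(f) in C{s,t} is {t^6, s}; counting standard monomials gives mu = 6. Corank 1: A-series; mu = 6 gives A_6.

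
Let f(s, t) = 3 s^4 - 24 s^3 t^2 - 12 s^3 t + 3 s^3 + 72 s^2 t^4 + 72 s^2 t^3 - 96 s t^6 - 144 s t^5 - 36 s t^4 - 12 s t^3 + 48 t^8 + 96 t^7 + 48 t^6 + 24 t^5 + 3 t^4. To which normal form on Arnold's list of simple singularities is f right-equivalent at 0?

The Hessian of f at 0 has rank 0. Corank 2; j^3 = 3*s^3 is a perfect cube, so E-series; the 4-jet and mu = 6 give E_6.

E6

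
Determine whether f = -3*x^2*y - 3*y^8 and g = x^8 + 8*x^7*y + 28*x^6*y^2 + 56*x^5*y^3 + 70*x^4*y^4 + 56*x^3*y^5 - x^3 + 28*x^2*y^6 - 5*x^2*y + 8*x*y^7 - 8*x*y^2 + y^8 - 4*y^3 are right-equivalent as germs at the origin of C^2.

The Hessian of f at 0 is [[0, 0], [0, 0]] with rank 0, so corank 2. A Groebner basis of the Jacobian ideal J(f) in C{x,y} is {x^2/8 + y^7, x^3, x*y}; counting standard monomials gives mu = 9. Corank 2; j^3 = -3*x^2*y has shape L^2 M (L != M), so D-series; mu = 9 gives D_9. The Hessian of g at 0 is [[0, 0], [0, 0]] with rank 0, so corank 2. A Groebner basis of the Jacobian ideal J(g) in C{x,y} is {x*y/8 + y^7 + y^2/4, x*y^2 + 2*y^3, x^2 + 3*x*y + 2*y^2}; counting standard monomials gives mu = 9. Corank 2; j^3 = -(x + y)*(x + 2*y)^2 has shape L^2 M (L != M), so D-series; mu = 9 gives D_9. Both have type D_9, hence right-equivalent.

Yes.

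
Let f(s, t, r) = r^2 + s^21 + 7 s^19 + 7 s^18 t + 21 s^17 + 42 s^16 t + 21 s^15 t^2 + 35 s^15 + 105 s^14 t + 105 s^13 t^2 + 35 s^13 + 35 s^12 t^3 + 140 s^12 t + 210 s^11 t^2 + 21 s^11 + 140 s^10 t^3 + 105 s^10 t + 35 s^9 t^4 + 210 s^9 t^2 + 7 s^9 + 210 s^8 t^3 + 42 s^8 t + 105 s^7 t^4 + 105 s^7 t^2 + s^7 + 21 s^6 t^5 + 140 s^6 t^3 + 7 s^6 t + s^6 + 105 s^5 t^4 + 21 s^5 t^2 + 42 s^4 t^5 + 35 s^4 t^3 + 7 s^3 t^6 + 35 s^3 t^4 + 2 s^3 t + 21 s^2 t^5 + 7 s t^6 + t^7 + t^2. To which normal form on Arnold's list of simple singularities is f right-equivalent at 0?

The Hessian of f at 0 is [[0, 0, 0], [0, 2, 0], [0, 0, 2]] with rank 2, so corank 1. A Groebner basis of the Jacobian ideal J(f) in C{s,t,r} is {s^3 + t, t^2, r}; counting standard monomials gives mu = 6. Corank 1: A-series; mu = 6 gives A_6.

A_6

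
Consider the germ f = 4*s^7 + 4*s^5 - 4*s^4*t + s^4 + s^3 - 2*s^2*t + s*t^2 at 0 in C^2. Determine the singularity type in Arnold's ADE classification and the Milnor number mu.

Type D_{5}, Milnor number mu = 5.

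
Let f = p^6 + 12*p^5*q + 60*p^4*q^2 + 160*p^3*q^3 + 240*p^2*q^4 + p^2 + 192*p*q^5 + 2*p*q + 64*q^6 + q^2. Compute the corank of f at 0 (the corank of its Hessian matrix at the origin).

1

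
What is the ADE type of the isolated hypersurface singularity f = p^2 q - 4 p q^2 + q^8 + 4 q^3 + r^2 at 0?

D_9

The Hessian of f at 0 has rank 1. Corank 2; j^3 = q*(p - 2*q)^2 has shape L^2 M (L != M), so D-series; mu = 9 gives D_9.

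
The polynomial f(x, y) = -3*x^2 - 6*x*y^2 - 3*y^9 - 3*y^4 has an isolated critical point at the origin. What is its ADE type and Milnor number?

Type A_8, Milnor number mu = 8.

The Hessian of f at 0 has rank 1. Corank 1: A-series; mu = 8 gives A_8.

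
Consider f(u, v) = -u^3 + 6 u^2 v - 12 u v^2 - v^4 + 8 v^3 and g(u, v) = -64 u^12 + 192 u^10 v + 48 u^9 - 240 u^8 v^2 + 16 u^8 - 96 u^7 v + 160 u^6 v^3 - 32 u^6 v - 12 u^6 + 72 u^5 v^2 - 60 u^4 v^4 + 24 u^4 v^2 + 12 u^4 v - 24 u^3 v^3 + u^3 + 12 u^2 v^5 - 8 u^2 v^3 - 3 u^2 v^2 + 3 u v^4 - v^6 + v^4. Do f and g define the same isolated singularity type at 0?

Yes.

The Hessian of f at 0 has rank 0. Corank 2; j^3 = -(u - 2*v)^3 is a perfect cube, so E-series; the 4-jet and mu = 6 give E_6. The Hessian of g at 0 has rank 0. Corank 2; j^3 = u^3 is a perfect cube, so E-series; the 4-jet and mu = 6 give E_6. Both have type E_6, hence right-equivalent.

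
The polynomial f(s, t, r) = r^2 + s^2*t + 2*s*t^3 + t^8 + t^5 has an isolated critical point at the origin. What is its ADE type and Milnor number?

Type D9, Milnor number mu = 9.

The Hessian of f at 0 has rank 1. Corank 2; j^3 = s^2*t has shape L^2 M (L != M), so D-series; mu = 9 gives D_9.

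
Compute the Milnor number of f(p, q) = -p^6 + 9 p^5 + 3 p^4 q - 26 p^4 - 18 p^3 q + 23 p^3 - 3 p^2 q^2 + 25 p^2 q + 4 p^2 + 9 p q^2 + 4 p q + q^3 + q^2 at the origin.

The Hessian of f at 0 has rank 1. Corank 1: A-series; mu = 2 gives A_2.

2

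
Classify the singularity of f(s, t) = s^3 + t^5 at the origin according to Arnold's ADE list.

E_{8}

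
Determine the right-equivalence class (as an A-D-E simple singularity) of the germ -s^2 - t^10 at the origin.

A9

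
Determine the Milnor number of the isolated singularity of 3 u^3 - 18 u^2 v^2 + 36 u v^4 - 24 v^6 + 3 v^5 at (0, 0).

8

The Hessian of f at 0 is [[0, 0], [0, 0]] with rank 0, so corank 2. A Groebner basis of the Jacobian ideal J(f) in C{u,v} is {v^4, u^3, -u^2/4 + u*v^2}; counting standard monomials gives mu = 8. Corank 2; j^3 = 3*u^3 is a perfect cube, so E-series; the 5-jet and mu = 8 give E_8.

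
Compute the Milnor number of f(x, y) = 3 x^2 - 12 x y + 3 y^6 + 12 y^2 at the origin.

The Hessian of f at 0 has rank 1. Corank 1: A-series; mu = 5 gives A_5.

5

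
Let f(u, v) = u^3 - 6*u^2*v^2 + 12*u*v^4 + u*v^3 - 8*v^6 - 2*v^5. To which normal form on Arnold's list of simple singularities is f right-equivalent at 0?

E_{7}

The Hessian of f at 0 is [[0, 0], [0, 0]] with rank 0, so corank 2. A Groebner basis of the Jacobian ideal J(f) in C{u,v} is {-u^2/4 + v^4 - v^3/12, u^3, u^2*v + u^2/12 + v^3/36, -u^2/2 + u*v^2 - v^3/6}; counting standard monomials gives mu = 7. Corank 2; j^3 = u^3 is a perfect cube, so E-series; the 4-jet and mu = 7 give E_7.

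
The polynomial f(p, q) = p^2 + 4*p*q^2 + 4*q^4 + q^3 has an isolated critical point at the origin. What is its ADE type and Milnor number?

Type A_{2}, Milnor number mu = 2.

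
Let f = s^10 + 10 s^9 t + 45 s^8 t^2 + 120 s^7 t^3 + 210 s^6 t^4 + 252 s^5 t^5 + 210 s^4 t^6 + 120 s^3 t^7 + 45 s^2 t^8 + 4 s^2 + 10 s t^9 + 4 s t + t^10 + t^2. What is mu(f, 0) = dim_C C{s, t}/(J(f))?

The Hessian of f at 0 has rank 1. Corank 1: A-series; mu = 9 gives A_9.

9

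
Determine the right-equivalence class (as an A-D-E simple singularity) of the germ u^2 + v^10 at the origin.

The Hessian of f at 0 has rank 1. Corank 1: A-series; mu = 9 gives A_9.

A_{9}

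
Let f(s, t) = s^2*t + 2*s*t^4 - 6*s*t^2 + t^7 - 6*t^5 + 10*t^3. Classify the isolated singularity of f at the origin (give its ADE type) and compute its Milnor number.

Type D4, Milnor number mu = 4.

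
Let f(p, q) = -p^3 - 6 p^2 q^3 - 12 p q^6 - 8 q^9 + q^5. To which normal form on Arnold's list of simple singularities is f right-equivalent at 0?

E8

The Hessian of f at 0 is [[0, 0], [0, 0]] with rank 0, so corank 2. A Groebner basis of the Jacobian ideal J(f) in C{p,q} is {p^2/4 + p*q^3, q^4, p^3, p^2*q}; counting standard monomials gives mu = 8. Corank 2; j^3 = -p^3 is a perfect cube, so E-series; the 5-jet and mu = 8 give E_8.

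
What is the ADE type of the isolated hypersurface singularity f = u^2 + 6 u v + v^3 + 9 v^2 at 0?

A2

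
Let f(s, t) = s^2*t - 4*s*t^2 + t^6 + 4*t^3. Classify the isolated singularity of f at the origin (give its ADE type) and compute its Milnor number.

The Hessian of f at 0 is [[0, 0], [0, 0]] with rank 0, so corank 2. A Groebner basis of the Jacobian ideal J(f) in C{s,t} is {s^2/6 + t^5 - 2*t^2/3, s^3 - 8*t^3, s*t - 2*t^2}; counting standard monomials gives mu = 7. Corank 2; j^3 = t*(s - 2*t)^2 has shape L^2 M (L != M), so D-series; mu = 7 gives D_7.

Type D_{7}, Milnor number mu = 7.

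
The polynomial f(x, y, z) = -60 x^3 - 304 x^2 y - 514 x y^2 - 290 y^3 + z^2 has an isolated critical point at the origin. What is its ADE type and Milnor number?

The Hessian of f at 0 has rank 1. Corank 2; j^3 = -2*(3*x + 5*y)*(10*x^2 + 34*x*y + 29*y^2) splits into three distinct lines over C (the quadratic factor has nonzero discriminant), so D_4.

Type D_4, Milnor number mu = 4.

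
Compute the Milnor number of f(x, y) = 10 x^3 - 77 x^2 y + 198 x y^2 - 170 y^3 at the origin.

4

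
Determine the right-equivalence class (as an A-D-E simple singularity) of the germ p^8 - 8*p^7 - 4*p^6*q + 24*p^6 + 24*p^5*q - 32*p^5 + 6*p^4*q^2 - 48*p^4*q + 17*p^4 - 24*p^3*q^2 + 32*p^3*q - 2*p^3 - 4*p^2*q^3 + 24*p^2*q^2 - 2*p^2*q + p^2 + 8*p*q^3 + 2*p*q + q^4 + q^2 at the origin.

A3

The Hessian of f at 0 has rank 1. Corank 1: A-series; mu = 3 gives A_3.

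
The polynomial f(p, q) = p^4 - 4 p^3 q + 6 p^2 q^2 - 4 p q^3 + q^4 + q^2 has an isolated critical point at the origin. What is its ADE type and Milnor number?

The Hessian of f at 0 is [[0, 0], [0, 2]] with rank 1, so corank 1. A Groebner basis of the Jacobian ideal J(f) in C{p,q} is {p^3, q}; counting standard monomials gives mu = 3. Corank 1: A-series; mu = 3 gives A_3.

Type A_3, Milnor number mu = 3.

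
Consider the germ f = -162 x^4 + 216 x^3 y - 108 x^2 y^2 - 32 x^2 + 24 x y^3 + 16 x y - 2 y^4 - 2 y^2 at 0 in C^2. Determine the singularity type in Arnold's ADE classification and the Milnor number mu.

The Hessian of f at 0 is [[-64, 16], [16, -4]] with rank 1, so corank 1. A Groebner basis of the Jacobian ideal J(f) in C{x,y} is {y^3, x - y/4}; counting standard monomials gives mu = 3. Corank 1: A-series; mu = 3 gives A_3.

Type A_{3}, Milnor number mu = 3.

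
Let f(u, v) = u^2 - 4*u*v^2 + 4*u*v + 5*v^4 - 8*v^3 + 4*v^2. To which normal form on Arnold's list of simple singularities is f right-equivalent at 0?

The Hessian of f at 0 is [[2, 4], [4, 8]] with rank 1, so corank 1. A Groebner basis of the Jacobian ideal J(f) in C{u,v} is {u^2 - 2*u - 4*v, u*v + u + 2*v, -u/2 + v^2 - v}; counting standard monomials gives mu = 3. Corank 1: A-series; mu = 3 gives A_3.

A3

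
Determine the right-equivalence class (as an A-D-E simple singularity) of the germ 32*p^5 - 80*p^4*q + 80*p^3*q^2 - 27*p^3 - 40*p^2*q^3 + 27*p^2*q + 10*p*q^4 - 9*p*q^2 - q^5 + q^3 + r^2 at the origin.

E_{8}

The Hessian of f at 0 has rank 1. Corank 2; j^3 = -(3*p - q)^3 is a perfect cube, so E-series; the 5-jet and mu = 8 give E_8.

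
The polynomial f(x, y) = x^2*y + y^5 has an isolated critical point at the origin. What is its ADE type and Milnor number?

The Hessian of f at 0 has rank 0. Corank 2; j^3 = x^2*y has shape L^2 M (L != M), so D-series; mu = 6 gives D_6.

Type D_{6}, Milnor number mu = 6.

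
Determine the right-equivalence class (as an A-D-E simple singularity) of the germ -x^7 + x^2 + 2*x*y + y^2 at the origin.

A_{6}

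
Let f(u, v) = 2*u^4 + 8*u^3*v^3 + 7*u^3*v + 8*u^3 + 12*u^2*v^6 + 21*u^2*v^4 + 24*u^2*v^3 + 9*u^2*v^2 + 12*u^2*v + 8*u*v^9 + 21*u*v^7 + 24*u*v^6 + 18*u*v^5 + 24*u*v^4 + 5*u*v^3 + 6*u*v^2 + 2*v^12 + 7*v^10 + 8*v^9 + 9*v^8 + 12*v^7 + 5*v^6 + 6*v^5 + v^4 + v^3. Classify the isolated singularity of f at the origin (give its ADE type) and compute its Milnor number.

The Hessian of f at 0 has rank 0. Corank 2; j^3 = (2*u + v)^3 is a perfect cube, so E-series; the 4-jet and mu = 7 give E_7.

Type E_7, Milnor number mu = 7.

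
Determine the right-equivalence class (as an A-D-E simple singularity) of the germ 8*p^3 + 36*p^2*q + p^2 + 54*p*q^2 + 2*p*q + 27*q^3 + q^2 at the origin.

A2

The Hessian of f at 0 has rank 1. Corank 1: A-series; mu = 2 gives A_2.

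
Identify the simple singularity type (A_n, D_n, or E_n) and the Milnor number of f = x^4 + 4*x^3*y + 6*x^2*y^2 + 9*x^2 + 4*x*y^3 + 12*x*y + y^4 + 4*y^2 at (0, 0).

Type A_3, Milnor number mu = 3.

The Hessian of f at 0 is [[18, 12], [12, 8]] with rank 1, so corank 1. A Groebner basis of the Jacobian ideal J(f) in C{x,y} is {y^3, x + 2*y/3}; counting standard monomials gives mu = 3. Corank 1: A-series; mu = 3 gives A_3.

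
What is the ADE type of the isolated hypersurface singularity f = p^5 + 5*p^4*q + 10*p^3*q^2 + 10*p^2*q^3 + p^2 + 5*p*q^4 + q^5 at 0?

A_4

The Hessian of f at 0 is [[2, 0], [0, 0]] with rank 1, so corank 1. A Groebner basis of the Jacobian ideal J(f) in C{p,q} is {q^4, p}; counting standard monomials gives mu = 4. Corank 1: A-series; mu = 4 gives A_4.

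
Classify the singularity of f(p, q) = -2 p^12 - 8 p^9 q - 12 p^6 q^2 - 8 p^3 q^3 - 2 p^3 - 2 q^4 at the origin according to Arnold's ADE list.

E_6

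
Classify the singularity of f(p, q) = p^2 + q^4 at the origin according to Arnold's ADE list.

The Hessian of f at 0 has rank 1. Corank 1: A-series; mu = 3 gives A_3.

A3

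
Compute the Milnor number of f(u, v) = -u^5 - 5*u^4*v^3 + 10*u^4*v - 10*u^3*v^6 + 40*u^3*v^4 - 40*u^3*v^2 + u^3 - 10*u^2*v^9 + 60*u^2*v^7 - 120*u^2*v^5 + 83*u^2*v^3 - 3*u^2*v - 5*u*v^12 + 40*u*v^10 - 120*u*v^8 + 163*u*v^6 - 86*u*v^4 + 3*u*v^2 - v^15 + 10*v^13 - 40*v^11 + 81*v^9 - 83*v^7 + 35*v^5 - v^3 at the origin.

8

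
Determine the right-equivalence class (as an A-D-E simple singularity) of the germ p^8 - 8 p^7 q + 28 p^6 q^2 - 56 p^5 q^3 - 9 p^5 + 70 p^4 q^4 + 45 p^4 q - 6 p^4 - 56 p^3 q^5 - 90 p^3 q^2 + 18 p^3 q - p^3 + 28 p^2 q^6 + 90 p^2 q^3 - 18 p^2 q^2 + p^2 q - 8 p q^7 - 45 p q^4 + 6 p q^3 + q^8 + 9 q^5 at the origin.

The Hessian of f at 0 has rank 0. Corank 2; j^3 = -p^2*(p - q) has shape L^2 M (L != M), so D-series; mu = 9 gives D_9.

D9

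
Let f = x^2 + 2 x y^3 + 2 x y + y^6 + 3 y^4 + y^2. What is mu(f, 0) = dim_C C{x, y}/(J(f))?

3

The Hessian of f at 0 is [[2, 2], [2, 2]] with rank 1, so corank 1. A Groebner basis of the Jacobian ideal J(f) in C{x,y} is {y^3, x + y}; counting standard monomials gives mu = 3. Corank 1: A-series; mu = 3 gives A_3.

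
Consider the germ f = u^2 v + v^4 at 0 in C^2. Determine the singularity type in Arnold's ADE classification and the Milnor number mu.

The Hessian of f at 0 has rank 0. Corank 2; j^3 = u^2*v has shape L^2 M (L != M), so D-series; mu = 5 gives D_5.

Type D_5, Milnor number mu = 5.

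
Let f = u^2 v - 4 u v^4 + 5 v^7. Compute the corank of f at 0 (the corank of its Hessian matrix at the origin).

2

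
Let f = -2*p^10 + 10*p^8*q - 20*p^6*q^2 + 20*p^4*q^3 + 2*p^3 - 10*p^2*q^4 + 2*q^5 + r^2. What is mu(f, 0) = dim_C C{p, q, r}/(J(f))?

8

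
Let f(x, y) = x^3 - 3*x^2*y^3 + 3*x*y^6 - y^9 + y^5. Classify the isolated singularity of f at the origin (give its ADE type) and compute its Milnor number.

Type E_{8}, Milnor number mu = 8.

The Hessian of f at 0 is [[0, 0], [0, 0]] with rank 0, so corank 2. A Groebner basis of the Jacobian ideal J(f) in C{x,y} is {-x^2/2 + x*y^3, y^4, x^3, x^2*y}; counting standard monomials gives mu = 8. Corank 2; j^3 = x^3 is a perfect cube, so E-series; the 5-jet and mu = 8 give E_8.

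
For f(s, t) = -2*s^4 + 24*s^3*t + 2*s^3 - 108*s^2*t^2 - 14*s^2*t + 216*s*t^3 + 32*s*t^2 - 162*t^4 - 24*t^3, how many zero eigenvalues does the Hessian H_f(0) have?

2

The Hessian at 0 is [[0, 0], [0, 0]] of rank 0; hence corank 2.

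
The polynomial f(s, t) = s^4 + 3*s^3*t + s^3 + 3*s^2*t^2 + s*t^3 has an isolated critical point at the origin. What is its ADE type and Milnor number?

The Hessian of f at 0 has rank 0. Corank 2; j^3 = s^3 is a perfect cube, so E-series; the 4-jet and mu = 7 give E_7.

Type E_{7}, Milnor number mu = 7.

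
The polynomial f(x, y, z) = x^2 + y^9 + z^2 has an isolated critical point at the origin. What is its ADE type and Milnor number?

The Hessian of f at 0 is [[2, 0, 0], [0, 0, 0], [0, 0, 2]] with rank 2, so corank 1. A Groebner basis of the Jacobian ideal J(f) in C{x,y,z} is {y^8, x, z}; counting standard monomials gives mu = 8. Corank 1: A-series; mu = 8 gives A_8.

Type A_{8}, Milnor number mu = 8.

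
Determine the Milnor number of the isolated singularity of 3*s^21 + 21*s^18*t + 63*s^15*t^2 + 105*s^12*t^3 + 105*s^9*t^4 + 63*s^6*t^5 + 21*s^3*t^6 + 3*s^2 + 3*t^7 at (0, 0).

The Hessian of f at 0 has rank 1. Corank 1: A-series; mu = 6 gives A_6.

6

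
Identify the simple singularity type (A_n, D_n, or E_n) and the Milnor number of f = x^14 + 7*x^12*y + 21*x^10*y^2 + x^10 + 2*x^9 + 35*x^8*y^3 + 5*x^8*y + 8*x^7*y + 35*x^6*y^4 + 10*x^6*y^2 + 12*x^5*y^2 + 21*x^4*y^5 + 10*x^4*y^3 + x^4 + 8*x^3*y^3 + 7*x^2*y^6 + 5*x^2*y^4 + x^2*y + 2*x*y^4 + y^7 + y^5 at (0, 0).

Type D6, Milnor number mu = 6.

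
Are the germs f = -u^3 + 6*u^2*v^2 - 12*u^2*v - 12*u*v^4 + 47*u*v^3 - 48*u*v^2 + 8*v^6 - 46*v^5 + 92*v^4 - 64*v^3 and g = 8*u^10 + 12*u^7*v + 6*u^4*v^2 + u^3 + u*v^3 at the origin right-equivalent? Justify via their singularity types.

Yes.

The Hessian of f at 0 has rank 0. Corank 2; j^3 = -(u + 4*v)^3 is a perfect cube, so E-series; the 4-jet and mu = 7 give E_7. The Hessian of g at 0 has rank 0. Corank 2; j^3 = u^3 is a perfect cube, so E-series; the 4-jet and mu = 7 give E_7. Both have type E_7, hence right-equivalent.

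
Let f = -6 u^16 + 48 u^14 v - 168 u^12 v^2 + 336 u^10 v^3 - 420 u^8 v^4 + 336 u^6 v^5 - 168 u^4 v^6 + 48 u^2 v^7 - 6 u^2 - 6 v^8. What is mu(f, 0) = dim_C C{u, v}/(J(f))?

7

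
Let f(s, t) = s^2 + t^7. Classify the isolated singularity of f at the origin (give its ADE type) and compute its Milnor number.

Type A_{6}, Milnor number mu = 6.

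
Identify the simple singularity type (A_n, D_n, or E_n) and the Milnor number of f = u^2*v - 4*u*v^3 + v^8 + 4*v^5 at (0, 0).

Type D9, Milnor number mu = 9.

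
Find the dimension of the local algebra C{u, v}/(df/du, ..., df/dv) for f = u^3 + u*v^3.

7

The Hessian of f at 0 has rank 0. Corank 2; j^3 = u^3 is a perfect cube, so E-series; the 4-jet and mu = 7 give E_7.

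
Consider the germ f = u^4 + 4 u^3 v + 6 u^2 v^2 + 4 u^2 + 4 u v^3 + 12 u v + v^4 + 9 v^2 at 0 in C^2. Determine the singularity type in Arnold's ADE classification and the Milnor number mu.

The Hessian of f at 0 is [[8, 12], [12, 18]] with rank 1, so corank 1. A Groebner basis of the Jacobian ideal J(f) in C{u,v} is {v^3, u + 3*v/2}; counting standard monomials gives mu = 3. Corank 1: A-series; mu = 3 gives A_3.

Type A3, Milnor number mu = 3.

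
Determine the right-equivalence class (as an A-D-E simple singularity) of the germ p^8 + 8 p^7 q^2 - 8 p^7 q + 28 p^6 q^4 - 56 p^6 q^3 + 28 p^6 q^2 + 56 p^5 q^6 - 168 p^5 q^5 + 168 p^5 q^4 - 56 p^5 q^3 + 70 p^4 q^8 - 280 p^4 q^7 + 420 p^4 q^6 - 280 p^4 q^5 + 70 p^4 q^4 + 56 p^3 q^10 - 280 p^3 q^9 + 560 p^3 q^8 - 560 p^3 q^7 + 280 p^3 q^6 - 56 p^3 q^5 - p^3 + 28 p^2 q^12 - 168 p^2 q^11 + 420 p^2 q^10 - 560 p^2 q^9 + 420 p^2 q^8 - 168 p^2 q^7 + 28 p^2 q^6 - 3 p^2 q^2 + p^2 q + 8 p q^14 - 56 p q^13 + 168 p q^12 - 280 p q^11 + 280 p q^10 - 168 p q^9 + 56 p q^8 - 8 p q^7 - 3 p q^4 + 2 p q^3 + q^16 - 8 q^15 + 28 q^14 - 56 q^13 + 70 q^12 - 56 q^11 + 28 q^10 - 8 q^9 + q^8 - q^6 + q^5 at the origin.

D_{9}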